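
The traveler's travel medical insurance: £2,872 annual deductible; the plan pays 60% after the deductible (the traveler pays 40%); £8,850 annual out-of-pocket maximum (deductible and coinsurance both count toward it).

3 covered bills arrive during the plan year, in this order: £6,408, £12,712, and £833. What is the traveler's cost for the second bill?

£4,563.60

#1 (£6,408): £2,872 to deductible, leaving £3,536; 40% of £3,536 = £1,414.40. Cost to traveler: £4,286.40. OOP to date £4,286.40.
#2 (£12,712): deductible already satisfied, so traveler's share is 40% × £12,712 = £5,084.80. That would push OOP to £9,371.20, over the £8,850 cap, so traveler pays £8,850 − £4,286.40 = £4,563.60.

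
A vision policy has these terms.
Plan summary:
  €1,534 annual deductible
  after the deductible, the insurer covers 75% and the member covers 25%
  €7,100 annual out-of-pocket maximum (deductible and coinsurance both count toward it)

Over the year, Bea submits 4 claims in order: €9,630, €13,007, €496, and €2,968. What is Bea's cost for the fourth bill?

€166.25

Bill 1, €9,630: €1,534 to deductible, leaving €8,096; member's 25% is €2,024. Member owes €3,558 (running OOP €3,558).
Bill 2, €13,007: 25% coinsurance on €13,007 = €3,251.75. Cost to member: €3,251.75. OOP to date €6,809.75.
Bill 3, €496: deductible met; 25% of €496 = €124. Member pays €124; OOP now €6,933.75.
Bill 4, €2,968: 25% coinsurance on €2,968 = €742. OOP would hit €7,675.75 > €7,100, so the cap limits the member to €7,100 − €6,933.75 = €166.25.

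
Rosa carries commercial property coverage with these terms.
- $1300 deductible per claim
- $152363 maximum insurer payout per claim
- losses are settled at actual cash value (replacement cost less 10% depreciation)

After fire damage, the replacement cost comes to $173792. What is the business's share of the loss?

$21429

At 10% depreciation, ACV = $173792 − $17379.20 = $156412.80.
Less the $1300 deductible: $156412.80 − $1300 = $155112.80.
$155112.80 exceeds the $152363 limit, so the insurer pays the limit: $152363.
Business's share is the uncovered remainder: $173792 − $152363 = $21429.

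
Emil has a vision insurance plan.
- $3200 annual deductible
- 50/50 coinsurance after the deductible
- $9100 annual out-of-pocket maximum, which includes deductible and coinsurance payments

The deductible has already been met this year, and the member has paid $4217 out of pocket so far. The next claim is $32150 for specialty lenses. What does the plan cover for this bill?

$27267

The deductible is already satisfied, so the full bill goes to coinsurance.
50% of $32150 = $16075 falls to the member.
Adding $16075 to the $4217 already spent would give $20292, which exceeds the $9100 cap; the member pays just $9100 − $4217 = $4883.
Insurer pays the balance: $32150 − $4883 = $27267.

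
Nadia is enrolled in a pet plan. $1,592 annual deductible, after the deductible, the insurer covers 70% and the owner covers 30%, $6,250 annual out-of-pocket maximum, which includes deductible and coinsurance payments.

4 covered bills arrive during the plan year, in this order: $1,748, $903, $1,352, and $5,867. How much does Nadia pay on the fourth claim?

Claim 1 — $1,748: $1,592 to deductible, leaving $156; coinsurance $156 × 30% = $46.80. Cost to owner: $1,638.80. OOP to date $1,638.80.
Claim 2 — $903: 30% coinsurance on $903 = $270.90. Owner owes $270.90 (running OOP $1,909.70).
Claim 3 — $1,352: deductible met; 30% of $1,352 = $405.60. Cost to owner: $405.60. OOP to date $2,315.30.
Claim 4 — $5,867: 30% coinsurance on $5,867 = $1,760.10. Owner owes $1,760.10 (running OOP $4,075.40).

$1,760.10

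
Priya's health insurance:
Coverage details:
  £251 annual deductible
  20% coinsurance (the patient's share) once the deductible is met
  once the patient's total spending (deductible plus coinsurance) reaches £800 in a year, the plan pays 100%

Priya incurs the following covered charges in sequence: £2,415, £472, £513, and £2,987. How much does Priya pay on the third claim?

£21.80

Bill 1, £2,415: £251 finishes the deductible; £2,164 goes to coinsurance; patient's 20% is £432.80. Cost to patient: £683.80. OOP to date £683.80.
Bill 2, £472: deductible already satisfied, so patient's share is 20% × £472 = £94.40. Patient pays £94.40; OOP now £778.20.
Bill 3, £513: 20% coinsurance on £513 = £102.60. Adding that to £778.20 gives £880.80, past the £800 cap; patient pays only £800 − £778.20 = £21.80.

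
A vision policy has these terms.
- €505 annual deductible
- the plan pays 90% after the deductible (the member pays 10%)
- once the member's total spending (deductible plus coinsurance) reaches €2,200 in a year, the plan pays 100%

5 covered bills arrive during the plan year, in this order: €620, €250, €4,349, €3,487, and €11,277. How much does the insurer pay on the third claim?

Bill 1, €620: €505 to deductible, leaving €115; coinsurance €115 × 10% = €11.50. Cost to member: €516.50. OOP to date €516.50. Insurer: €620 − €516.50 = €103.50.
Bill 2, €250: deductible met; 10% of €250 = €25. Member pays €25; OOP now €541.50. Plan pays €250 − €25 = €225.
Bill 3, €4,349: deductible met; 10% of €4,349 = €434.90. Member pays €434.90; OOP now €976.40. Plan pays €4,349 − €434.90 = €3,914.10.

€3,914.10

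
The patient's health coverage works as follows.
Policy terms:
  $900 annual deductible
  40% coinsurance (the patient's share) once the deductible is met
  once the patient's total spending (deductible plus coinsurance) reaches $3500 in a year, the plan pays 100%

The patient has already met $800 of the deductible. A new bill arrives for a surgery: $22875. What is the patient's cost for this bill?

$800 of the $900 deductible is already met, leaving $100.
That leaves $22875 − $100 = $22775 for coinsurance.
40% of $22775 = $9110 falls to the patient.
That puts the patient's cost at $100 + $9110 = $9210 before any cap.
Year-to-date out-of-pocket would reach $800 + $9210 = $10010, above the $3500 maximum, so the patient pays only $3500 − $800 = $2700.

$2700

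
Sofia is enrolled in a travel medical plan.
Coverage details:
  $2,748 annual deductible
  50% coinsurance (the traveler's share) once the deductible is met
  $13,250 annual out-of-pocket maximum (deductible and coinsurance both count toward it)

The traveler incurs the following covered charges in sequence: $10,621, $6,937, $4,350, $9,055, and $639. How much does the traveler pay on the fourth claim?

$922

Claim 1 — $10,621: $2,748 to deductible, leaving $7,873; traveler's 50% is $3,936.50. Traveler pays $6,684.50; OOP now $6,684.50.
Claim 2 — $6,937: deductible met; 50% of $6,937 = $3,468.50. Traveler pays $3,468.50; OOP now $10,153.
Claim 3 — $4,350: deductible already satisfied, so traveler's share is 50% × $4,350 = $2,175. Traveler owes $2,175 (running OOP $12,328).
Claim 4 — $9,055: deductible already satisfied, so traveler's share is 50% × $9,055 = $4,527.50. That would push OOP to $16,855.50, over the $13,250 cap, so traveler pays $13,250 − $12,328 = $922.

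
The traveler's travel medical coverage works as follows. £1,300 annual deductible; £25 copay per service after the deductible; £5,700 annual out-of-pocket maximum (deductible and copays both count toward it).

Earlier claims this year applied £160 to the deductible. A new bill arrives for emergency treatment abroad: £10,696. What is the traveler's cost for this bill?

£1,165

Remaining deductible: £1,300 − £160 = £1,140.
After the £1,140 deductible portion, £10,696 − £1,140 = £9,556 is subject to the copay.
Copay on this service: £25.
Traveler responsibility before any cap: £1,140 + £25 = £1,165.
Cumulative spending £160 + £1,165 = £1,325 stays under the £5,700 maximum.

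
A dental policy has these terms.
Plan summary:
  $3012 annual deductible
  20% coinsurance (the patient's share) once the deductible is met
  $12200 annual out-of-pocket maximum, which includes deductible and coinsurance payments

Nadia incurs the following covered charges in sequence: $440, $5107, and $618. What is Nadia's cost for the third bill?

Claim 1 ($440): all of it applies to the deductible. Patient pays $440; OOP now $440.
Claim 2 ($5107): deductible takes $2572, $2535 remains; coinsurance $2535 × 20% = $507. Cost to patient: $3079. OOP to date $3519.
Claim 3 ($618): 20% coinsurance on $618 = $123.60. Patient pays $123.60; OOP now $3642.60.

$123.60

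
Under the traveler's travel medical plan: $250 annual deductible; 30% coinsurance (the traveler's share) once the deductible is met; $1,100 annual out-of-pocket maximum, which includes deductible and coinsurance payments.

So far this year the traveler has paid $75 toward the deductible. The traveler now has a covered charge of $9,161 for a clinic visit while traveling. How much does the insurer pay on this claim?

$75 of the $250 deductible is already met, leaving $175.
That leaves $9,161 − $175 = $8,986 for coinsurance.
Coinsurance: $8,986 × 30% = $2,695.80.
That puts the traveler's cost at $175 + $2,695.80 = $2,870.80 before any cap.
That would bring total out-of-pocket to $2,945.80, past the $1,100 cap. The traveler is capped at $1,100 − $75 = $1,025 on this claim.
The plan picks up $9,161 − $1,025 = $8,136.

$8,136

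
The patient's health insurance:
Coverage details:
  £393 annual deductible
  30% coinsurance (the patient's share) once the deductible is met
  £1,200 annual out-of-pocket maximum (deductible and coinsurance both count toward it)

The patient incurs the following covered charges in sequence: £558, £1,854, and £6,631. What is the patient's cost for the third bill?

£201.30

#1 (£558): £393 finishes the deductible; £165 goes to coinsurance; patient's 30% is £49.50. Patient pays £442.50; OOP now £442.50.
#2 (£1,854): deductible met; 30% of £1,854 = £556.20. Cost to patient: £556.20. OOP to date £998.70.
#3 (£6,631): deductible met; 30% of £6,631 = £1,989.30. That would push OOP to £2,988, over the £1,200 cap, so patient pays £1,200 − £998.70 = £201.30.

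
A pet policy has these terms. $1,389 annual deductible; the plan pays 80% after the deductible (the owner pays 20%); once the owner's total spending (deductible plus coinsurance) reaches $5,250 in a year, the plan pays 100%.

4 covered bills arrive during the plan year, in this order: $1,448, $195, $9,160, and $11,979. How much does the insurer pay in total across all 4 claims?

Claim 1 ($1,448): deductible takes $1,389, $59 remains; coinsurance $59 × 20% = $11.80. Owner pays $1,400.80; OOP now $1,400.80. Plan pays $1,448 − $1,400.80 = $47.20.
Claim 2 ($195): 20% coinsurance on $195 = $39. Owner pays $39; OOP now $1,439.80. Insurer: $195 − $39 = $156.
Claim 3 ($9,160): 20% coinsurance on $9,160 = $1,832. Cost to owner: $1,832. OOP to date $3,271.80. Plan pays $9,160 − $1,832 = $7,328.
Claim 4 ($11,979): deductible already satisfied, so owner's share is 20% × $11,979 = $2,395.80. Adding that to $3,271.80 gives $5,667.60, past the $5,250 cap; owner pays only $5,250 − $3,271.80 = $1,978.20. Plan pays $11,979 − $1,978.20 = $10,000.80.
Insurer total = bills − owner's total = $22,782 − $5,250 = $17,532.

$17,532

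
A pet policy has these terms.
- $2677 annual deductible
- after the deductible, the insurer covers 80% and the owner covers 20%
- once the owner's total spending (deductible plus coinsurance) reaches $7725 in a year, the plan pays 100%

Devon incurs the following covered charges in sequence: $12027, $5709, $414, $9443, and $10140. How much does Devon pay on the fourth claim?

Bill 1, $12027: $2677 to deductible, leaving $9350; 20% of $9350 = $1870. Owner owes $4547 (running OOP $4547).
Bill 2, $5709: 20% coinsurance on $5709 = $1141.80. Owner owes $1141.80 (running OOP $5688.80).
Bill 3, $414: deductible met; 20% of $414 = $82.80. Owner pays $82.80; OOP now $5771.60.
Bill 4, $9443: deductible met; 20% of $9443 = $1888.60. Owner pays $1888.60; OOP now $7660.20.

$1888.60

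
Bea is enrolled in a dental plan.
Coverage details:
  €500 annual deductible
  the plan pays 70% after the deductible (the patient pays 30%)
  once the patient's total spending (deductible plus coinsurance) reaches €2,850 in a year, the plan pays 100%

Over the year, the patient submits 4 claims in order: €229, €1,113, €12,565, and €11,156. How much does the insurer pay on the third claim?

Claim 1 (€229): fully absorbed by the deductible. Patient pays €229; OOP now €229. Plan pays €229 − €229 = €0.
Claim 2 (€1,113): €271 to deductible, leaving €842; patient's 30% is €252.60. Cost to patient: €523.60. OOP to date €752.60. Insurer: €1,113 − €523.60 = €589.40.
Claim 3 (€12,565): 30% coinsurance on €12,565 = €3,769.50. Adding that to €752.60 gives €4,522.10, past the €2,850 cap; patient pays only €2,850 − €752.60 = €2,097.40. Plan pays €12,565 − €2,097.40 = €10,467.60.

€10,467.60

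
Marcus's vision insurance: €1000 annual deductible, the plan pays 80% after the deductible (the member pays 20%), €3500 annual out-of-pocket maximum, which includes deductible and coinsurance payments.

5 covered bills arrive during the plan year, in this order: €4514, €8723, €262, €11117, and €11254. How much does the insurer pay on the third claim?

€209.60

Bill 1, €4514: deductible takes €1000, €3514 remains; 20% of €3514 = €702.80. Member owes €1702.80 (running OOP €1702.80). Plan pays €4514 − €1702.80 = €2811.20.
Bill 2, €8723: 20% coinsurance on €8723 = €1744.60. Member owes €1744.60 (running OOP €3447.40). Insurer: €8723 − €1744.60 = €6978.40.
Bill 3, €262: deductible met; 20% of €262 = €52.40. Member pays €52.40; OOP now €3499.80. Plan pays €262 − €52.40 = €209.60.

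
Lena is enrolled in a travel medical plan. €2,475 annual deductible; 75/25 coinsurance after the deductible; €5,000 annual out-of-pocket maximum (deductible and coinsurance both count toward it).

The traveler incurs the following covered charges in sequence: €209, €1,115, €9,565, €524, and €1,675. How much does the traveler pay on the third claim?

#1 (€209): entire amount goes to the deductible. Cost to traveler: €209. OOP to date €209.
#2 (€1,115): all of it applies to the deductible. Traveler owes €1,115 (running OOP €1,324).
#3 (€9,565): €1,151 to deductible, leaving €8,414; traveler's 25% is €2,103.50. Traveler pays €3,254.50; OOP now €4,578.50.

€3,254.50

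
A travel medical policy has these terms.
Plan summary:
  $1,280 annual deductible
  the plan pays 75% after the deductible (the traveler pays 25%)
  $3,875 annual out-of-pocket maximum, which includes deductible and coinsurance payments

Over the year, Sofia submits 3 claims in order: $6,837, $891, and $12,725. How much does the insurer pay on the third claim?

$11,742

Bill 1, $6,837: $1,280 finishes the deductible; $5,557 goes to coinsurance; traveler's 25% is $1,389.25. Traveler pays $2,669.25; OOP now $2,669.25. Insurer: $6,837 − $2,669.25 = $4,167.75.
Bill 2, $891: deductible met; 25% of $891 = $222.75. Traveler pays $222.75; OOP now $2,892. Insurer: $891 − $222.75 = $668.25.
Bill 3, $12,725: deductible met; 25% of $12,725 = $3,181.25. OOP would hit $6,073.25 > $3,875, so the cap limits the traveler to $3,875 − $2,892 = $983. Insurer: $12,725 − $983 = $11,742.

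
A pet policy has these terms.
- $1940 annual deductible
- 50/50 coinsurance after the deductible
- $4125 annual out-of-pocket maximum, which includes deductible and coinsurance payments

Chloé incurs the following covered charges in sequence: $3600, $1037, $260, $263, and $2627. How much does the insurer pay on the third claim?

$130

Bill 1, $3600: deductible takes $1940, $1660 remains; coinsurance $1660 × 50% = $830. Owner owes $2770 (running OOP $2770). Plan pays $3600 − $2770 = $830.
Bill 2, $1037: deductible already satisfied, so owner's share is 50% × $1037 = $518.50. Owner owes $518.50 (running OOP $3288.50). Insurer: $1037 − $518.50 = $518.50.
Bill 3, $260: deductible already satisfied, so owner's share is 50% × $260 = $130. Owner owes $130 (running OOP $3418.50). Plan pays $260 − $130 = $130.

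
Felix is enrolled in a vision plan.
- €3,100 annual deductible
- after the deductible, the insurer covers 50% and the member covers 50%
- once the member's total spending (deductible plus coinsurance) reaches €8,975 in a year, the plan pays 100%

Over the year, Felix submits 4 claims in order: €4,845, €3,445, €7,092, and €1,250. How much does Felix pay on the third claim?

Claim 1 — €4,845: €3,100 finishes the deductible; €1,745 goes to coinsurance; coinsurance €1,745 × 50% = €872.50. Member owes €3,972.50 (running OOP €3,972.50).
Claim 2 — €3,445: deductible already satisfied, so member's share is 50% × €3,445 = €1,722.50. Cost to member: €1,722.50. OOP to date €5,695.
Claim 3 — €7,092: 50% coinsurance on €7,092 = €3,546. OOP would hit €9,241 > €8,975, so the cap limits the member to €8,975 − €5,695 = €3,280.

€3,280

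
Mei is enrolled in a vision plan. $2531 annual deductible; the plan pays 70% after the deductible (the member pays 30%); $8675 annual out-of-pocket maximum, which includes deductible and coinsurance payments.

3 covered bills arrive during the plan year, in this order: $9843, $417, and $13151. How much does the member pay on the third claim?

#1 ($9843): deductible takes $2531, $7312 remains; coinsurance $7312 × 30% = $2193.60. Cost to member: $4724.60. OOP to date $4724.60.
#2 ($417): 30% coinsurance on $417 = $125.10. Member pays $125.10; OOP now $4849.70.
#3 ($13151): deductible met; 30% of $13151 = $3945.30. OOP would hit $8795 > $8675, so the cap limits the member to $8675 − $4849.70 = $3825.30.

$3825.30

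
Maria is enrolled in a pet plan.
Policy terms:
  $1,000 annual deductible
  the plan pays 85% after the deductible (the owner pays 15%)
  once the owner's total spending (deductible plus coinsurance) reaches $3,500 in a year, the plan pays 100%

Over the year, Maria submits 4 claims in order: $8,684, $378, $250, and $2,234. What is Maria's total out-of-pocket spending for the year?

Claim 1 — $8,684: $1,000 finishes the deductible; $7,684 goes to coinsurance; coinsurance $7,684 × 15% = $1,152.60. Owner pays $2,152.60; OOP now $2,152.60.
Claim 2 — $378: 15% coinsurance on $378 = $56.70. Owner pays $56.70; OOP now $2,209.30.
Claim 3 — $250: deductible met; 15% of $250 = $37.50. Owner owes $37.50 (running OOP $2,246.80).
Claim 4 — $2,234: deductible met; 15% of $2,234 = $335.10. Owner pays $335.10; OOP now $2,581.90.
Summing the owner's payments: $2,152.60 + $56.70 + $37.50 + $335.10 = $2,581.90.

$2,581.90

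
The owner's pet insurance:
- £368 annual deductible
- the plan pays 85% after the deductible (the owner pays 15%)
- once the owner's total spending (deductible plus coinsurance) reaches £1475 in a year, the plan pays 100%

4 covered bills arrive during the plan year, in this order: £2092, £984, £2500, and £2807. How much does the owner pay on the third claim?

#1 (£2092): £368 finishes the deductible; £1724 goes to coinsurance; owner's 15% is £258.60. Owner owes £626.60 (running OOP £626.60).
#2 (£984): deductible met; 15% of £984 = £147.60. Owner pays £147.60; OOP now £774.20.
#3 (£2500): 15% coinsurance on £2500 = £375. Owner owes £375 (running OOP £1149.20).

£375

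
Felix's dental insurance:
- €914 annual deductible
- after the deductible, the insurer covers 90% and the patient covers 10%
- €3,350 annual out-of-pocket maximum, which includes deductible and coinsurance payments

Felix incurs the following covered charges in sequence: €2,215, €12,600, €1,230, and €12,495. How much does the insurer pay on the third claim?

€1,107

#1 (€2,215): €914 to deductible, leaving €1,301; 10% of €1,301 = €130.10. Cost to patient: €1,044.10. OOP to date €1,044.10. Plan pays €2,215 − €1,044.10 = €1,170.90.
#2 (€12,600): 10% coinsurance on €12,600 = €1,260. Patient owes €1,260 (running OOP €2,304.10). Insurer: €12,600 − €1,260 = €11,340.
#3 (€1,230): deductible met; 10% of €1,230 = €123. Cost to patient: €123. OOP to date €2,427.10. Plan pays €1,230 − €123 = €1,107.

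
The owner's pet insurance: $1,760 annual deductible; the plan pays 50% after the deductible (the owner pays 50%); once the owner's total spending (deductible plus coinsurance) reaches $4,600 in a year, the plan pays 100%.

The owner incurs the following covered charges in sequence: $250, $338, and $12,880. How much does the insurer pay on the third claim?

$8,868

Claim 1 ($250): all of it applies to the deductible. Owner owes $250 (running OOP $250). Plan pays $250 − $250 = $0.
Claim 2 ($338): entire amount goes to the deductible. Cost to owner: $338. OOP to date $588. Insurer: $338 − $338 = $0.
Claim 3 ($12,880): $1,172 to deductible, leaving $11,708; 50% of $11,708 = $5,854. Deductible plus coinsurance: $1,172 + $5,854 = $7,026. That would push OOP to $7,614, over the $4,600 cap, so owner pays $4,600 − $588 = $4,012. Insurer: $12,880 − $4,012 = $8,868.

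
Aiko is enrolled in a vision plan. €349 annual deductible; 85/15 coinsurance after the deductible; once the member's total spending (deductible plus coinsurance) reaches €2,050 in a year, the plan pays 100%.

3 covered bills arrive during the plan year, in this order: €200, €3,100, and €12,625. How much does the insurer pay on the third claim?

#1 (€200): all of it applies to the deductible. Cost to member: €200. OOP to date €200. Plan pays €200 − €200 = €0.
#2 (€3,100): €149 to deductible, leaving €2,951; coinsurance €2,951 × 15% = €442.65. Cost to member: €591.65. OOP to date €791.65. Insurer: €3,100 − €591.65 = €2,508.35.
#3 (€12,625): 15% coinsurance on €12,625 = €1,893.75. Adding that to €791.65 gives €2,685.40, past the €2,050 cap; member pays only €2,050 − €791.65 = €1,258.35. Plan pays €12,625 − €1,258.35 = €11,366.65.

€11,366.65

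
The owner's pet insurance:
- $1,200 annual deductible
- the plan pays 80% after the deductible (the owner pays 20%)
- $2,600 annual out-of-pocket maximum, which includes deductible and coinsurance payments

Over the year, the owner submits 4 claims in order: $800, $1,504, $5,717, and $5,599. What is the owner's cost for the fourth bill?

$35.80

Claim 1 ($800): fully absorbed by the deductible. Cost to owner: $800. OOP to date $800.
Claim 2 ($1,504): $400 finishes the deductible; $1,104 goes to coinsurance; owner's 20% is $220.80. Cost to owner: $620.80. OOP to date $1,420.80.
Claim 3 ($5,717): 20% coinsurance on $5,717 = $1,143.40. Owner pays $1,143.40; OOP now $2,564.20.
Claim 4 ($5,599): 20% coinsurance on $5,599 = $1,119.80. Adding that to $2,564.20 gives $3,684, past the $2,600 cap; owner pays only $2,600 − $2,564.20 = $35.80.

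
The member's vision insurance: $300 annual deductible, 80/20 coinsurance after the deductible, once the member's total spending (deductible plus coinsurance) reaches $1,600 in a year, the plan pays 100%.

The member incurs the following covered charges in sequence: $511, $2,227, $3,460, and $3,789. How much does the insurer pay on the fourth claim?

$3,668.60

Claim 1 — $511: $300 finishes the deductible; $211 goes to coinsurance; coinsurance $211 × 20% = $42.20. Cost to member: $342.20. OOP to date $342.20. Plan pays $511 − $342.20 = $168.80.
Claim 2 — $2,227: deductible already satisfied, so member's share is 20% × $2,227 = $445.40. Member owes $445.40 (running OOP $787.60). Plan pays $2,227 − $445.40 = $1,781.60.
Claim 3 — $3,460: 20% coinsurance on $3,460 = $692. Member pays $692; OOP now $1,479.60. Insurer: $3,460 − $692 = $2,768.
Claim 4 — $3,789: deductible met; 20% of $3,789 = $757.80. OOP would hit $2,237.40 > $1,600, so the cap limits the member to $1,600 − $1,479.60 = $120.40. Plan pays $3,789 − $120.40 = $3,668.60.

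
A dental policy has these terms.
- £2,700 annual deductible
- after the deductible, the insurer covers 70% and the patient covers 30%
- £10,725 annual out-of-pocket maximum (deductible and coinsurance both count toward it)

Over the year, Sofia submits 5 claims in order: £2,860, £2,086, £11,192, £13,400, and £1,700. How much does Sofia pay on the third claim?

£3,357.60

Bill 1, £2,860: £2,700 to deductible, leaving £160; patient's 30% is £48. Patient owes £2,748 (running OOP £2,748).
Bill 2, £2,086: deductible met; 30% of £2,086 = £625.80. Cost to patient: £625.80. OOP to date £3,373.80.
Bill 3, £11,192: deductible met; 30% of £11,192 = £3,357.60. Patient owes £3,357.60 (running OOP £6,731.40).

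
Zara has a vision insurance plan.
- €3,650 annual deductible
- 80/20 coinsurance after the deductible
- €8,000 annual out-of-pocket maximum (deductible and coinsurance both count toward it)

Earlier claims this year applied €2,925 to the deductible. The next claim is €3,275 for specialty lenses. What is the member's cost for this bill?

€1,235

Remaining deductible: €3,650 − €2,925 = €725.
That leaves €3,275 − €725 = €2,550 for coinsurance.
Member's 20% share of €2,550 is €510.
Member responsibility before any cap: €725 + €510 = €1,235.
Year-to-date out-of-pocket becomes €2,925 + €1,235 = €4,160, still under the €8,000 maximum, so no cap applies.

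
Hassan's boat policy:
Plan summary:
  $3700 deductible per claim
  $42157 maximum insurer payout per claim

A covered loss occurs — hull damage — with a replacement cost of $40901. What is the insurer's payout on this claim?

Subtract the deductible: $40901 − $3700 = $37201.
$37201 ≤ $42157, so the limit doesn't bind; insurer pays $37201.

$37201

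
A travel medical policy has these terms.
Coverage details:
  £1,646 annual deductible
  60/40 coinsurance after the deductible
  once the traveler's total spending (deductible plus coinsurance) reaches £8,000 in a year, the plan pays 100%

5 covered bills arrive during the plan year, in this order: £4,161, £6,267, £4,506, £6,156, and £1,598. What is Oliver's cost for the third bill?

Claim 1 (£4,161): £1,646 finishes the deductible; £2,515 goes to coinsurance; traveler's 40% is £1,006. Cost to traveler: £2,652. OOP to date £2,652.
Claim 2 (£6,267): deductible met; 40% of £6,267 = £2,506.80. Cost to traveler: £2,506.80. OOP to date £5,158.80.
Claim 3 (£4,506): 40% coinsurance on £4,506 = £1,802.40. Traveler pays £1,802.40; OOP now £6,961.20.

£1,802.40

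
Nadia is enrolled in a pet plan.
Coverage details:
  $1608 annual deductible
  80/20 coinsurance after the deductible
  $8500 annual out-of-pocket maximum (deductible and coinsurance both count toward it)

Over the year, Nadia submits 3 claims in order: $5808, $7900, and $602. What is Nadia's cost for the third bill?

$120.40

Claim 1 ($5808): $1608 finishes the deductible; $4200 goes to coinsurance; 20% of $4200 = $840. Owner owes $2448 (running OOP $2448).
Claim 2 ($7900): deductible already satisfied, so owner's share is 20% × $7900 = $1580. Owner owes $1580 (running OOP $4028).
Claim 3 ($602): 20% coinsurance on $602 = $120.40. Owner pays $120.40; OOP now $4148.40.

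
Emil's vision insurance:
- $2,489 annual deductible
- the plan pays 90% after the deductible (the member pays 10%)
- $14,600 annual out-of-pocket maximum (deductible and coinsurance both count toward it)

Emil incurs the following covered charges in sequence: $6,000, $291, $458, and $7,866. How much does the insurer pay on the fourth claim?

Claim 1 — $6,000: $2,489 to deductible, leaving $3,511; member's 10% is $351.10. Member pays $2,840.10; OOP now $2,840.10. Insurer: $6,000 − $2,840.10 = $3,159.90.
Claim 2 — $291: 10% coinsurance on $291 = $29.10. Member owes $29.10 (running OOP $2,869.20). Plan pays $291 − $29.10 = $261.90.
Claim 3 — $458: deductible met; 10% of $458 = $45.80. Member pays $45.80; OOP now $2,915. Insurer: $458 − $45.80 = $412.20.
Claim 4 — $7,866: deductible already satisfied, so member's share is 10% × $7,866 = $786.60. Member owes $786.60 (running OOP $3,701.60). Insurer: $7,866 − $786.60 = $7,079.40.

$7,079.40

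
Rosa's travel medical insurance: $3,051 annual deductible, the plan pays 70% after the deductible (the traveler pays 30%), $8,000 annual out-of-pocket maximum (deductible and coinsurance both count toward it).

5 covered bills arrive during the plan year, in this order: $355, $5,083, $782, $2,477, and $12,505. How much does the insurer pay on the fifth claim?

#1 ($355): entire amount goes to the deductible. Traveler pays $355; OOP now $355. Insurer: $355 − $355 = $0.
#2 ($5,083): deductible takes $2,696, $2,387 remains; traveler's 30% is $716.10. Traveler owes $3,412.10 (running OOP $3,767.10). Insurer: $5,083 − $3,412.10 = $1,670.90.
#3 ($782): deductible already satisfied, so traveler's share is 30% × $782 = $234.60. Traveler owes $234.60 (running OOP $4,001.70). Insurer: $782 − $234.60 = $547.40.
#4 ($2,477): 30% coinsurance on $2,477 = $743.10. Traveler pays $743.10; OOP now $4,744.80. Insurer: $2,477 − $743.10 = $1,733.90.
#5 ($12,505): 30% coinsurance on $12,505 = $3,751.50. Adding that to $4,744.80 gives $8,496.30, past the $8,000 cap; traveler pays only $8,000 − $4,744.80 = $3,255.20. Plan pays $12,505 − $3,255.20 = $9,249.80.

$9,249.80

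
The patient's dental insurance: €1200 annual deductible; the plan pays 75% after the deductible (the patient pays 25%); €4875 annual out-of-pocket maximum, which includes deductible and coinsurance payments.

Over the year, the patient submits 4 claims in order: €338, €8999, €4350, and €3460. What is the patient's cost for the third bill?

€1087.50

Claim 1 (€338): fully absorbed by the deductible. Patient pays €338; OOP now €338.
Claim 2 (€8999): €862 finishes the deductible; €8137 goes to coinsurance; patient's 25% is €2034.25. Patient pays €2896.25; OOP now €3234.25.
Claim 3 (€4350): deductible met; 25% of €4350 = €1087.50. Cost to patient: €1087.50. OOP to date €4321.75.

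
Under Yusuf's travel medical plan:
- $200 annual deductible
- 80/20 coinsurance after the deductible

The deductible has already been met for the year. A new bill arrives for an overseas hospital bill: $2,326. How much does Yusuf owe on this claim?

The deductible is already satisfied, so the full bill goes to coinsurance.
20% of $2,326 = $465.20 falls to the traveler.

$465.20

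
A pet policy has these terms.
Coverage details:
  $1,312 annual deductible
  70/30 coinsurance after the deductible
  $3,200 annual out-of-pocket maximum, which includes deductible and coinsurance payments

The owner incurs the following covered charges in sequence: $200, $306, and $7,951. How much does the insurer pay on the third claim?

Claim 1 — $200: fully absorbed by the deductible. Owner owes $200 (running OOP $200). Insurer: $200 − $200 = $0.
Claim 2 — $306: fully absorbed by the deductible. Owner owes $306 (running OOP $506). Plan pays $306 − $306 = $0.
Claim 3 — $7,951: deductible takes $806, $7,145 remains; 30% of $7,145 = $2,143.50. Deductible plus coinsurance: $806 + $2,143.50 = $2,949.50. Adding that to $506 gives $3,455.50, past the $3,200 cap; owner pays only $3,200 − $506 = $2,694. Insurer: $7,951 − $2,694 = $5,257.

$5,257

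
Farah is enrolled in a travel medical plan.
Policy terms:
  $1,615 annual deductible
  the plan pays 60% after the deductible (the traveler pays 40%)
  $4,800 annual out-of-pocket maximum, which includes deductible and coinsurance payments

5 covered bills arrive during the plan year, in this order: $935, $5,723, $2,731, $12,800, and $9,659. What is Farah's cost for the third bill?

Bill 1, $935: fully absorbed by the deductible. Traveler owes $935 (running OOP $935).
Bill 2, $5,723: $680 to deductible, leaving $5,043; traveler's 40% is $2,017.20. Traveler owes $2,697.20 (running OOP $3,632.20).
Bill 3, $2,731: deductible already satisfied, so traveler's share is 40% × $2,731 = $1,092.40. Traveler owes $1,092.40 (running OOP $4,724.60).

$1,092.40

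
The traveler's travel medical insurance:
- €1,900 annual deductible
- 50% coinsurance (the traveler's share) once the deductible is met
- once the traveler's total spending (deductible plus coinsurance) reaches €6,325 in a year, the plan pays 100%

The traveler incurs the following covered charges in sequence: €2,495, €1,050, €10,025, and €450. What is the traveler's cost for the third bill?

Claim 1 (€2,495): €1,900 finishes the deductible; €595 goes to coinsurance; traveler's 50% is €297.50. Cost to traveler: €2,197.50. OOP to date €2,197.50.
Claim 2 (€1,050): 50% coinsurance on €1,050 = €525. Cost to traveler: €525. OOP to date €2,722.50.
Claim 3 (€10,025): deductible met; 50% of €10,025 = €5,012.50. That would push OOP to €7,735, over the €6,325 cap, so traveler pays €6,325 − €2,722.50 = €3,602.50.

€3,602.50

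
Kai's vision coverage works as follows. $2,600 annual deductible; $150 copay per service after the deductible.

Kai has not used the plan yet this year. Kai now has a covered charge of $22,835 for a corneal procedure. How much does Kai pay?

$2,750

Deductible not yet touched, so the first $2,600 of the bill goes to the deductible.
The remaining $20,235 (= $22,835 − $2,600) moves to the copay.
Copay on this service: $150.
That puts the member's cost at $2,600 + $150 = $2,750.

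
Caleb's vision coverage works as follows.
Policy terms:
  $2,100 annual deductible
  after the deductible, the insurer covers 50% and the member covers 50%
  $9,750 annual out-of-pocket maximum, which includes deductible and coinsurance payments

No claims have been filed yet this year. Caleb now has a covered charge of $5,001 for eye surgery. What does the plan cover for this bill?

$1,450.50

Deductible not yet touched, so the first $2,100 of the bill goes to the deductible.
After the $2,100 deductible portion, $5,001 − $2,100 = $2,901 is subject to coinsurance.
Coinsurance: $2,901 × 50% = $1,450.50.
So the member owes $2,100 + $1,450.50 = $3,550.50 before any cap.
Total out-of-pocket so far would be $0 + $3,550.50 = $3,550.50, below the $9,750 cap — no reduction.
Insurer pays the balance: $5,001 − $3,550.50 = $1,450.50.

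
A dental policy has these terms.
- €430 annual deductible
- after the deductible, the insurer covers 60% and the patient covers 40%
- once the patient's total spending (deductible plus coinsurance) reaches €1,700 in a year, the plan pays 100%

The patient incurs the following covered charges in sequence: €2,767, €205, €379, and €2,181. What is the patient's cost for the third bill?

Bill 1, €2,767: €430 finishes the deductible; €2,337 goes to coinsurance; patient's 40% is €934.80. Cost to patient: €1,364.80. OOP to date €1,364.80.
Bill 2, €205: deductible already satisfied, so patient's share is 40% × €205 = €82. Patient pays €82; OOP now €1,446.80.
Bill 3, €379: deductible met; 40% of €379 = €151.60. Patient owes €151.60 (running OOP €1,598.40).

€151.60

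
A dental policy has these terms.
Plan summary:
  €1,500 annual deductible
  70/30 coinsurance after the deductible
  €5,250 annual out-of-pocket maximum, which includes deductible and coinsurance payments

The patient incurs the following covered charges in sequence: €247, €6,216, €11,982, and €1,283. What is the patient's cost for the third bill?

€2,261.10

Claim 1 — €247: fully absorbed by the deductible. Patient owes €247 (running OOP €247).
Claim 2 — €6,216: €1,253 finishes the deductible; €4,963 goes to coinsurance; 30% of €4,963 = €1,488.90. Patient pays €2,741.90; OOP now €2,988.90.
Claim 3 — €11,982: deductible met; 30% of €11,982 = €3,594.60. OOP would hit €6,583.50 > €5,250, so the cap limits the patient to €5,250 − €2,988.90 = €2,261.10.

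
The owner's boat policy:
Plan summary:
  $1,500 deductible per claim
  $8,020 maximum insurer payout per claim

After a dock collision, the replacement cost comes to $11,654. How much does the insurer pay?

$8,020

Subtract the deductible: $11,654 − $1,500 = $10,154.
The $8,020 per-incident cap binds; insurer pays $8,020.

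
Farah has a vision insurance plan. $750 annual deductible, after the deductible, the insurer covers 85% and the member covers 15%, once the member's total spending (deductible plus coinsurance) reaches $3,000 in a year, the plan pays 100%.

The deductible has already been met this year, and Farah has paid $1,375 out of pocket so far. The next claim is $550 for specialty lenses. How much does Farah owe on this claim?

The deductible is already satisfied, so the full bill goes to coinsurance.
Coinsurance: $550 × 15% = $82.50.
Cumulative spending $1,375 + $82.50 = $1,457.50 stays under the $3,000 maximum.

$82.50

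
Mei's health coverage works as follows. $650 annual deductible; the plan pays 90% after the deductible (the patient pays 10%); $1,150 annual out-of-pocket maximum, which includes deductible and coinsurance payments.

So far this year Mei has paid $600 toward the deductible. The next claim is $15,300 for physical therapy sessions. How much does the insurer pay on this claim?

$14,750

Deductible still to meet: $650 − $600 = $50.
The remaining $15,250 (= $15,300 − $50) moves to coinsurance.
Patient's 10% share of $15,250 is $1,525.
That puts the patient's cost at $50 + $1,525 = $1,575 before any cap.
That would bring total out-of-pocket to $2,175, past the $1,150 cap. The patient is capped at $1,150 − $600 = $550 on this claim.
The plan picks up $15,300 − $550 = $14,750.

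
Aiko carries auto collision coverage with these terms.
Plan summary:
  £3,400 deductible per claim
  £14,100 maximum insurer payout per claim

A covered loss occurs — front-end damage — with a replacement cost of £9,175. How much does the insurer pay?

Subtract the deductible: £9,175 − £3,400 = £5,775.
£5,775 ≤ £14,100, so the limit doesn't bind; insurer pays £5,775.

£5,775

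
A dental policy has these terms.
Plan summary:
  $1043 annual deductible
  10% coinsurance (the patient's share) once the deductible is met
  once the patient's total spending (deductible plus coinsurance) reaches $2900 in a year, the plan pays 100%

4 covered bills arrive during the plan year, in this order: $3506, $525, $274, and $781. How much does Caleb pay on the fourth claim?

$78.10

Bill 1, $3506: deductible takes $1043, $2463 remains; patient's 10% is $246.30. Patient owes $1289.30 (running OOP $1289.30).
Bill 2, $525: deductible already satisfied, so patient's share is 10% × $525 = $52.50. Cost to patient: $52.50. OOP to date $1341.80.
Bill 3, $274: deductible already satisfied, so patient's share is 10% × $274 = $27.40. Patient owes $27.40 (running OOP $1369.20).
Bill 4, $781: 10% coinsurance on $781 = $78.10. Cost to patient: $78.10. OOP to date $1447.30.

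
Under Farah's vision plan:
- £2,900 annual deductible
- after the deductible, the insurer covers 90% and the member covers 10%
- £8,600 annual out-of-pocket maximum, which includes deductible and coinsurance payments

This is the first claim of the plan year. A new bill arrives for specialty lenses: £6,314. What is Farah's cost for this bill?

Deductible not yet touched, so the first £2,900 of the bill goes to the deductible.
That leaves £6,314 − £2,900 = £3,414 for coinsurance.
Member's 10% share of £3,414 is £341.40.
That puts the member's cost at £2,900 + £341.40 = £3,241.40 before any cap.
Year-to-date out-of-pocket becomes £0 + £3,241.40 = £3,241.40, still under the £8,600 maximum, so no cap applies.

£3,241.40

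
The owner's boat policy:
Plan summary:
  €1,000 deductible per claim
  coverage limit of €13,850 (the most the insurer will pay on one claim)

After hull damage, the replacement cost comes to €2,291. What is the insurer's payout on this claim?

Subtract the deductible: €2,291 − €1,000 = €1,291.
That's under the €13,850 cap, so the insurer reimburses the full €1,291.

€1,291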